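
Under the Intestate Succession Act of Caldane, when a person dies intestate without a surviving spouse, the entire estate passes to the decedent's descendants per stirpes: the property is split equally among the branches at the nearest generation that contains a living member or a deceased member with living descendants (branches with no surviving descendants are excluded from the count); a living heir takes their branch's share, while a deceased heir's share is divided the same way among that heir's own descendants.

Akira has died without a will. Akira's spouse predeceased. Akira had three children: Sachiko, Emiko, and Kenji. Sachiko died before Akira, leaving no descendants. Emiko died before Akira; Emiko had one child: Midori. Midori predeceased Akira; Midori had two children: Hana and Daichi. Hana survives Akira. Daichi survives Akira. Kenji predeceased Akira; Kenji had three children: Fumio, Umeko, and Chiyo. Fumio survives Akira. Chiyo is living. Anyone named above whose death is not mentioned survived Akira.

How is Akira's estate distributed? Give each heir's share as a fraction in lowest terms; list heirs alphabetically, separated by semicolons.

There is no surviving spouse, so the entire estate passes to Akira's descendants per stirpes.
Sachiko left no surviving issue, so that branch lapses and is disregarded.
The estate is divided into 2 equal shares of 1/2 among Emiko, Kenji.
Emiko predeceased; the 1/2 allotted to Emiko's branch passes to Emiko's issue by representation.
Midori's line is the sole branch at this level, so the full 1/2 passes to Midori's issue by representation.
The 1/2 is divided into 2 equal shares of 1/4 among Hana, Daichi.
Hana is living and takes 1/4.
Daichi is living and takes 1/4.
Kenji predeceased; the 1/2 allotted to Kenji's branch passes to Kenji's issue by representation.
The 1/2 is divided into 3 equal shares of 1/6 among Fumio, Umeko, Chiyo.
Fumio is living and takes 1/6.
Umeko is living and takes 1/6.
Chiyo is living and takes 1/6.

Chiyo 1/6; Daichi 1/4; Fumio 1/6; Hana 1/4; Umeko 1/6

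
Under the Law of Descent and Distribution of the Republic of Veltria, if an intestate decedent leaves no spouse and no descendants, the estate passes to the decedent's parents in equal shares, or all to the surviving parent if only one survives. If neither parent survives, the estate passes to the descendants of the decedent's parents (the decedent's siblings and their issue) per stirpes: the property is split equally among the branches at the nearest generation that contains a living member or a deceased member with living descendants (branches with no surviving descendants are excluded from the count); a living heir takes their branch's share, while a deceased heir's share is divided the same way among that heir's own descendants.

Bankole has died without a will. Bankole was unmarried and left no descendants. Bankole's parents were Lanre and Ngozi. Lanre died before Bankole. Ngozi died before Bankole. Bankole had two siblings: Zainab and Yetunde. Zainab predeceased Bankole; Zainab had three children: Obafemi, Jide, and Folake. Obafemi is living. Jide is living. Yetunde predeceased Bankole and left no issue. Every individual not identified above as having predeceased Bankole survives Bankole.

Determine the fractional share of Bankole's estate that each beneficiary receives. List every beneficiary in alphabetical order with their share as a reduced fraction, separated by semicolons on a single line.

Folake 1/3; Jide 1/3; Obafemi 1/3

Neither parent survives and there are no descendants, so the estate passes to Bankole's siblings and their issue per stirpes.
Yetunde left no surviving issue, so that branch lapses and is disregarded.
Zainab's line is the sole branch at this level, so the full 1 passes to Zainab's issue by representation.
The estate is divided into 3 equal shares of 1/3 among Obafemi, Jide, Folake.
Obafemi is living and takes 1/3.
Jide is living and takes 1/3.
Folake is living and takes 1/3.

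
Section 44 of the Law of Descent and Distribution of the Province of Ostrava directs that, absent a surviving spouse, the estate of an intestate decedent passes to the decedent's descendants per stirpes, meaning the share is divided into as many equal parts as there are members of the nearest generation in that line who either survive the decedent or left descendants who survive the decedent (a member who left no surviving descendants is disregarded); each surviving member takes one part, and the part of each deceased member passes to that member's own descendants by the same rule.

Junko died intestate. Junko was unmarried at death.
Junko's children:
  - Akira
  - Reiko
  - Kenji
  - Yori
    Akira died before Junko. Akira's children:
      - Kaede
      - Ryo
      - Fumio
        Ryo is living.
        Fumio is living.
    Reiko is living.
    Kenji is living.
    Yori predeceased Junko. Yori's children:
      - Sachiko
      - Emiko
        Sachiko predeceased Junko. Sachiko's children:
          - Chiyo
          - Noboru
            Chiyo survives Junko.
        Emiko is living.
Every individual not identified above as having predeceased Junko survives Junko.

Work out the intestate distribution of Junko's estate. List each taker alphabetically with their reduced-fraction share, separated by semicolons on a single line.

There is no surviving spouse, so the entire estate passes to Junko's descendants per stirpes.
The estate is divided into 4 equal shares of 1/4 among Akira, Reiko, Kenji, Yori.
Akira predeceased; the 1/4 allotted to Akira's branch passes to Akira's issue by representation.
The 1/4 is divided into 3 equal shares of 1/12 among Kaede, Ryo, Fumio.
Kaede is living and takes 1/12.
Ryo is living and takes 1/12.
Fumio is living and takes 1/12.
Reiko is living and takes 1/4.
Kenji is living and takes 1/4.
Yori predeceased; the 1/4 allotted to Yori's branch passes to Yori's issue by representation.
The 1/4 is divided into 2 equal shares of 1/8 among Sachiko, Emiko.
Sachiko predeceased; the 1/8 allotted to Sachiko's branch passes to Sachiko's issue by representation.
The 1/8 is divided into 2 equal shares of 1/16 among Chiyo, Noboru.
Chiyo is living and takes 1/16.
Noboru is living and takes 1/16.
Emiko is living and takes 1/8.

Chiyo 1/16; Emiko 1/8; Fumio 1/12; Kaede 1/12; Kenji 1/4; Noboru 1/16; Reiko 1/4; Ryo 1/12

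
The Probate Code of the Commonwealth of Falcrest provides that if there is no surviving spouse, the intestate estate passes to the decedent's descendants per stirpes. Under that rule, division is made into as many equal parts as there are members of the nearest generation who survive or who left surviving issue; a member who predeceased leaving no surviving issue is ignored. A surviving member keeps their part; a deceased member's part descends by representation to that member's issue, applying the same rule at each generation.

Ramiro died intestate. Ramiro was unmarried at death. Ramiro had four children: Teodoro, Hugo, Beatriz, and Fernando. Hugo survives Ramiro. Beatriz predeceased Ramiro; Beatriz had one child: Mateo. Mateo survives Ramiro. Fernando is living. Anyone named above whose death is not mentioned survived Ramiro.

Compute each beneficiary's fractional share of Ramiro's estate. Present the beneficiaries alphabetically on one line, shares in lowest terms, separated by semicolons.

Fernando 1/4; Hugo 1/4; Mateo 1/4; Teodoro 1/4

There is no surviving spouse, so the entire estate passes to Ramiro's descendants per stirpes.
The estate is divided into 4 equal shares of 1/4 among Teodoro, Hugo, Beatriz, Fernando.
Teodoro is living and takes 1/4.
Hugo is living and takes 1/4.
Beatriz predeceased; the 1/4 allotted to Beatriz's branch passes to Beatriz's issue by representation.
Mateo is the sole taker at this level and receives the full 1/4.
Fernando is living and takes 1/4.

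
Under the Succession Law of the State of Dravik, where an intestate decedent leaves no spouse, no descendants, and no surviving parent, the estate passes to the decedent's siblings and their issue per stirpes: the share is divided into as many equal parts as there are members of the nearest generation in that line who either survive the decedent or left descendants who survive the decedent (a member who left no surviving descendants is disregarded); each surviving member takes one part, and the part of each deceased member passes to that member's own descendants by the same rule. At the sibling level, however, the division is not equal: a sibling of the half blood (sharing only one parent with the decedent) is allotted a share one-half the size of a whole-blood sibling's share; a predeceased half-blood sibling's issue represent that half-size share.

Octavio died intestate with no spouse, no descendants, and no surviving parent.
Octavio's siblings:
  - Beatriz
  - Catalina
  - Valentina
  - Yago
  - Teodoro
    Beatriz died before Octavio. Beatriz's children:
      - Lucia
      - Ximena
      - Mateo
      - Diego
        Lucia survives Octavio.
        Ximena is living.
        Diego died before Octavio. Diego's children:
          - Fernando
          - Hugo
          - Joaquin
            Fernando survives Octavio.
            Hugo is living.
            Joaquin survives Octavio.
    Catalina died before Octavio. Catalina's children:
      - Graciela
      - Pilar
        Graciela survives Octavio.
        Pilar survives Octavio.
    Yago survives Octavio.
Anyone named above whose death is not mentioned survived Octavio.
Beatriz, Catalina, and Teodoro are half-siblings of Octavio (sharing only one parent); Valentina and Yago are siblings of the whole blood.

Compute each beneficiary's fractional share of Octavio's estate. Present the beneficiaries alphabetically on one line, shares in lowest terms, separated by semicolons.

Fernando 1/84; Graciela 1/14; Hugo 1/84; Joaquin 1/84; Lucia 1/28; Mateo 1/28; Pilar 1/14; Teodoro 1/7; Valentina 2/7; Ximena 1/28; Yago 2/7

No spouse, descendants, or parent survives, so the estate passes to Octavio's siblings per stirpes.
Half-blood siblings count for one-half the weight of whole-blood siblings at the initial division.
Dividing 1 in proportion to weights (total weight 7/2): Beatriz (weight 1/2) → 1/7; Catalina (weight 1/2) → 1/7; Valentina (weight 1) → 2/7; Yago (weight 1) → 2/7; Teodoro (weight 1/2) → 1/7.
Beatriz predeceased; the 1/7 allotted to Beatriz's branch passes to Beatriz's issue by representation.
The 1/7 is divided into 4 equal shares of 1/28 among Lucia, Ximena, Mateo, Diego.
Lucia is living and takes 1/28.
Ximena is living and takes 1/28.
Mateo is living and takes 1/28.
Diego predeceased; the 1/28 allotted to Diego's branch passes to Diego's issue by representation.
The 1/28 is divided into 3 equal shares of 1/84 among Fernando, Hugo, Joaquin.
Fernando is living and takes 1/84.
Hugo is living and takes 1/84.
Joaquin is living and takes 1/84.
Catalina predeceased; the 1/7 allotted to Catalina's branch passes to Catalina's issue by representation.
The 1/7 is divided into 2 equal shares of 1/14 among Graciela, Pilar.
Graciela is living and takes 1/14.
Pilar is living and takes 1/14.
Valentina is living and takes 2/7.
Yago is living and takes 2/7.
Teodoro is living and takes 1/7.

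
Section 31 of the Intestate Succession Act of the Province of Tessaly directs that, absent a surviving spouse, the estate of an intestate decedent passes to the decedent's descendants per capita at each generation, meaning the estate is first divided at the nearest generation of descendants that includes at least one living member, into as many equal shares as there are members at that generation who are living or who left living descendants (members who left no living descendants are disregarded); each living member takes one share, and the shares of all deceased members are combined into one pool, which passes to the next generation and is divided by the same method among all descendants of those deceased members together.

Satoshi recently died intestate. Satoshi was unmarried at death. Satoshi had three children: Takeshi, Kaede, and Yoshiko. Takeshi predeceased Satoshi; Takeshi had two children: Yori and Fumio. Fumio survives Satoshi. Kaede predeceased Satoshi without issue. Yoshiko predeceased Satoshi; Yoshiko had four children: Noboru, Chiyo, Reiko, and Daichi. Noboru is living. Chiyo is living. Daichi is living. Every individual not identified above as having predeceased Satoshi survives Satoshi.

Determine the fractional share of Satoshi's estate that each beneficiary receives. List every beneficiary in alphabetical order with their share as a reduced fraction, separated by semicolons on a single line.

Chiyo 1/6; Daichi 1/6; Fumio 1/6; Noboru 1/6; Reiko 1/6; Yori 1/6

There is no surviving spouse, so the entire estate passes to Satoshi's descendants per capita at each generation.
No one at generation 1 (Takeshi, Yoshiko) is living; moving to the next generation.
At generation 2 (Yori, Fumio, Noboru, Chiyo, Reiko, Daichi) there are 6 shares of (1)/6 = 1/6 each.
Living: Yori, Fumio, Noboru, Chiyo, Reiko, and Daichi — each takes 1/6.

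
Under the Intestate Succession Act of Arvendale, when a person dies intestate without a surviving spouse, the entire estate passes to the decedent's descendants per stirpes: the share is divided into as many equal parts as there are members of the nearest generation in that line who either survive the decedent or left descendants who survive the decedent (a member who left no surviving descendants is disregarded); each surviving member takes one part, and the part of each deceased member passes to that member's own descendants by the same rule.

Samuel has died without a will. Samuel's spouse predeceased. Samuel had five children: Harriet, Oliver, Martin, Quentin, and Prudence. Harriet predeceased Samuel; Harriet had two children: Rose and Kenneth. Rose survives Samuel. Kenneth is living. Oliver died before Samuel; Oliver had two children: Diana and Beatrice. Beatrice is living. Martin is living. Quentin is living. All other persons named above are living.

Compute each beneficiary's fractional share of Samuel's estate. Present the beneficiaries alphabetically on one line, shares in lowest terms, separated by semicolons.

There is no surviving spouse, so the entire estate passes to Samuel's descendants per stirpes.
The estate is divided into 5 equal shares of 1/5 among Harriet, Oliver, Martin, Quentin, Prudence.
Harriet predeceased; the 1/5 allotted to Harriet's branch passes to Harriet's issue by representation.
The 1/5 is divided into 2 equal shares of 1/10 among Rose, Kenneth.
Rose is living and takes 1/10.
Kenneth is living and takes 1/10.
Oliver predeceased; the 1/5 allotted to Oliver's branch passes to Oliver's issue by representation.
The 1/5 is divided into 2 equal shares of 1/10 among Diana, Beatrice.
Diana is living and takes 1/10.
Beatrice is living and takes 1/10.
Martin is living and takes 1/5.
Quentin is living and takes 1/5.
Prudence is living and takes 1/5.

Beatrice 1/10; Diana 1/10; Kenneth 1/10; Martin 1/5; Prudence 1/5; Quentin 1/5; Rose 1/10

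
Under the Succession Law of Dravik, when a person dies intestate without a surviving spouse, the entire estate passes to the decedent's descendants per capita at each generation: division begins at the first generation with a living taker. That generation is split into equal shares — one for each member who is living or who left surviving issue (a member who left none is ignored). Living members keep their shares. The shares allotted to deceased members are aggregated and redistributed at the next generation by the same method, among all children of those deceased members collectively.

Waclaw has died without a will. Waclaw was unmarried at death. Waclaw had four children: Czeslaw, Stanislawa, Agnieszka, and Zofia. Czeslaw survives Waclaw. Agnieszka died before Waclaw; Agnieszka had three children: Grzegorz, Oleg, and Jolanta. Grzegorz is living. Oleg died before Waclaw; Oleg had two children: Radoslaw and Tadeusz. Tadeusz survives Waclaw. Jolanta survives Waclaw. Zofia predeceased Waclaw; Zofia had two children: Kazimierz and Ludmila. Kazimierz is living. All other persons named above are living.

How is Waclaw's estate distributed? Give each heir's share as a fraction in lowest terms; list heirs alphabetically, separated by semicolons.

Czeslaw 1/4; Grzegorz 1/10; Jolanta 1/10; Kazimierz 1/10; Ludmila 1/10; Radoslaw 1/20; Stanislawa 1/4; Tadeusz 1/20

There is no surviving spouse, so the entire estate passes to Waclaw's descendants per capita at each generation.
At generation 1 (Czeslaw, Stanislawa, Agnieszka, Zofia) there are 4 shares of (1)/4 = 1/4 each.
Living: Czeslaw and Stanislawa — each takes 1/4.
Deceased: Agnieszka and Zofia. Their combined 1/2 is pooled and carried to generation 2.
At generation 2 (Grzegorz, Oleg, Jolanta, Kazimierz, Ludmila) there are 5 shares of (1/2)/5 = 1/10 each.
Living: Grzegorz, Jolanta, Kazimierz, and Ludmila — each takes 1/10.
Deceased: Oleg. That 1/10 share is carried to generation 3.
At generation 3 (Radoslaw, Tadeusz) there are 2 shares of (1/10)/2 = 1/20 each.
Living: Radoslaw and Tadeusz — each takes 1/20.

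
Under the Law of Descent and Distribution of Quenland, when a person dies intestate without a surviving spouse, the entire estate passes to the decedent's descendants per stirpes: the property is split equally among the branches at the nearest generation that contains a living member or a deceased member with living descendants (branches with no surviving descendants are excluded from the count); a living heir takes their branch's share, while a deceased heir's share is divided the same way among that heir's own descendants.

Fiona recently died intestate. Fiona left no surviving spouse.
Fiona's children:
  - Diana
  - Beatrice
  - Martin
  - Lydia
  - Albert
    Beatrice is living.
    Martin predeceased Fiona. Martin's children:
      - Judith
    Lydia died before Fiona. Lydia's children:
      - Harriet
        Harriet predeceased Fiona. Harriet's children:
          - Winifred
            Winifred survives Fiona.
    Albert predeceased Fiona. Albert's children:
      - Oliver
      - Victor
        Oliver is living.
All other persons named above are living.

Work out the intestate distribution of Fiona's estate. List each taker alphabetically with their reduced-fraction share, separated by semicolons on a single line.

Beatrice 1/5; Diana 1/5; Judith 1/5; Oliver 1/10; Victor 1/10; Winifred 1/5

There is no surviving spouse, so the entire estate passes to Fiona's descendants per stirpes.
The estate is divided into 5 equal shares of 1/5 among Diana, Beatrice, Martin, Lydia, Albert.
Diana is living and takes 1/5.
Beatrice is living and takes 1/5.
Martin predeceased; the 1/5 allotted to Martin's branch passes to Martin's issue by representation.
Judith is the sole taker at this level and receives the full 1/5.
Lydia predeceased; the 1/5 allotted to Lydia's branch passes to Lydia's issue by representation.
Harriet's line is the sole branch at this level, so the full 1/5 passes to Harriet's issue by representation.
Winifred is the sole taker at this level and receives the full 1/5.
Albert predeceased; the 1/5 allotted to Albert's branch passes to Albert's issue by representation.
The 1/5 is divided into 2 equal shares of 1/10 among Oliver, Victor.
Oliver is living and takes 1/10.
Victor is living and takes 1/10.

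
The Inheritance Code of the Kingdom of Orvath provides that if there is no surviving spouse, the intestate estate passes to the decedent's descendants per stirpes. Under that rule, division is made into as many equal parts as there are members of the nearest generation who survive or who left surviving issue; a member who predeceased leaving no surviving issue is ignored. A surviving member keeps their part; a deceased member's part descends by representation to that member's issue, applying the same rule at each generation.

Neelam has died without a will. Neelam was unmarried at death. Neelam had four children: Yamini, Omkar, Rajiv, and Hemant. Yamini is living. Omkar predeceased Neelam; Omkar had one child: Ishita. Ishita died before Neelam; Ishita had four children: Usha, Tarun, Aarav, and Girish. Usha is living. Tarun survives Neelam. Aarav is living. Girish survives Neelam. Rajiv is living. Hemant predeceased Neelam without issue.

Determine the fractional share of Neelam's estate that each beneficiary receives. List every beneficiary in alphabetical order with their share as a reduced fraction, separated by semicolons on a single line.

There is no surviving spouse, so the entire estate passes to Neelam's descendants per stirpes.
Hemant left no surviving issue, so that branch lapses and is disregarded.
The estate is divided into 3 equal shares of 1/3 among Yamini, Omkar, Rajiv.
Yamini is living and takes 1/3.
Omkar predeceased; the 1/3 allotted to Omkar's branch passes to Omkar's issue by representation.
Ishita's line is the sole branch at this level, so the full 1/3 passes to Ishita's issue by representation.
The 1/3 is divided into 4 equal shares of 1/12 among Usha, Tarun, Aarav, Girish.
Usha is living and takes 1/12.
Tarun is living and takes 1/12.
Aarav is living and takes 1/12.
Girish is living and takes 1/12.
Rajiv is living and takes 1/3.

Aarav 1/12; Girish 1/12; Rajiv 1/3; Tarun 1/12; Usha 1/12; Yamini 1/3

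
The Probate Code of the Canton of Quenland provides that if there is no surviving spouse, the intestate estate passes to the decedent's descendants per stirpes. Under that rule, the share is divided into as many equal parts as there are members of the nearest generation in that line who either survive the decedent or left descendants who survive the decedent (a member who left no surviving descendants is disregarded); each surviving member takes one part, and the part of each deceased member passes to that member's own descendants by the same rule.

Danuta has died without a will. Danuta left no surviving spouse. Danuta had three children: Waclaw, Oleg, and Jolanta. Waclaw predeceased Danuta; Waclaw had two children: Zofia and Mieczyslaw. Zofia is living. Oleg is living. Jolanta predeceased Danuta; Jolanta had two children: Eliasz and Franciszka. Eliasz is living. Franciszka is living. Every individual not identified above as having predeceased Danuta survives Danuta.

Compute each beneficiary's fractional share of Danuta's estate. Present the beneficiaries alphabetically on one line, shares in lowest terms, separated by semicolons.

There is no surviving spouse, so the entire estate passes to Danuta's descendants per stirpes.
The estate is divided into 3 equal shares of 1/3 among Waclaw, Oleg, Jolanta.
Waclaw predeceased; the 1/3 allotted to Waclaw's branch passes to Waclaw's issue by representation.
The 1/3 is divided into 2 equal shares of 1/6 among Zofia, Mieczyslaw.
Zofia is living and takes 1/6.
Mieczyslaw is living and takes 1/6.
Oleg is living and takes 1/3.
Jolanta predeceased; the 1/3 allotted to Jolanta's branch passes to Jolanta's issue by representation.
The 1/3 is divided into 2 equal shares of 1/6 among Eliasz, Franciszka.
Eliasz is living and takes 1/6.
Franciszka is living and takes 1/6.

Eliasz 1/6; Franciszka 1/6; Mieczyslaw 1/6; Oleg 1/3; Zofia 1/6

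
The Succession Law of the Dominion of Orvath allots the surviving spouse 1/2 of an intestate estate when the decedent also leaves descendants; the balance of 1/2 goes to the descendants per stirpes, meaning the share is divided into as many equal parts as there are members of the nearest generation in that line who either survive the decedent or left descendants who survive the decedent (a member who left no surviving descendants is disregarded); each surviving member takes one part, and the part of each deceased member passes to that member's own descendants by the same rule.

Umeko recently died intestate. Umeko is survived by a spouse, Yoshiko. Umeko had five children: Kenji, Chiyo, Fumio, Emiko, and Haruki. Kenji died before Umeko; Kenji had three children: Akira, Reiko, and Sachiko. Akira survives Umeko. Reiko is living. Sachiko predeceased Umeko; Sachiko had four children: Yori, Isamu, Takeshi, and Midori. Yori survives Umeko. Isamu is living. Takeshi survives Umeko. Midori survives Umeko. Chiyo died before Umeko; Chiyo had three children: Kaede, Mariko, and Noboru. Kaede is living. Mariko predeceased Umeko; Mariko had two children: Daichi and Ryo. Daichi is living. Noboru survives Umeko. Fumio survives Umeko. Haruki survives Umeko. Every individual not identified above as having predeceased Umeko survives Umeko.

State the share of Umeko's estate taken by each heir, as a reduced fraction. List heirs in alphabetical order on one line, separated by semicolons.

Yoshiko, as surviving spouse, takes 1/2.
The remaining 1/2 passes to Umeko's descendants per stirpes.
The 1/2 is divided into 5 equal shares of 1/10 among Kenji, Chiyo, Fumio, Emiko, Haruki.
Kenji predeceased; the 1/10 allotted to Kenji's branch passes to Kenji's issue by representation.
The 1/10 is divided into 3 equal shares of 1/30 among Akira, Reiko, Sachiko.
Akira is living and takes 1/30.
Reiko is living and takes 1/30.
Sachiko predeceased; the 1/30 allotted to Sachiko's branch passes to Sachiko's issue by representation.
The 1/30 is divided into 4 equal shares of 1/120 among Yori, Isamu, Takeshi, Midori.
Yori is living and takes 1/120.
Isamu is living and takes 1/120.
Takeshi is living and takes 1/120.
Midori is living and takes 1/120.
Chiyo predeceased; the 1/10 allotted to Chiyo's branch passes to Chiyo's issue by representation.
The 1/10 is divided into 3 equal shares of 1/30 among Kaede, Mariko, Noboru.
Kaede is living and takes 1/30.
Mariko predeceased; the 1/30 allotted to Mariko's branch passes to Mariko's issue by representation.
The 1/30 is divided into 2 equal shares of 1/60 among Daichi, Ryo.
Daichi is living and takes 1/60.
Ryo is living and takes 1/60.
Noboru is living and takes 1/30.
Fumio is living and takes 1/10.
Emiko is living and takes 1/10.
Haruki is living and takes 1/10.

Akira 1/30; Daichi 1/60; Emiko 1/10; Fumio 1/10; Haruki 1/10; Isamu 1/120; Kaede 1/30; Midori 1/120; Noboru 1/30; Reiko 1/30; Ryo 1/60; Takeshi 1/120; Yori 1/120; Yoshiko 1/2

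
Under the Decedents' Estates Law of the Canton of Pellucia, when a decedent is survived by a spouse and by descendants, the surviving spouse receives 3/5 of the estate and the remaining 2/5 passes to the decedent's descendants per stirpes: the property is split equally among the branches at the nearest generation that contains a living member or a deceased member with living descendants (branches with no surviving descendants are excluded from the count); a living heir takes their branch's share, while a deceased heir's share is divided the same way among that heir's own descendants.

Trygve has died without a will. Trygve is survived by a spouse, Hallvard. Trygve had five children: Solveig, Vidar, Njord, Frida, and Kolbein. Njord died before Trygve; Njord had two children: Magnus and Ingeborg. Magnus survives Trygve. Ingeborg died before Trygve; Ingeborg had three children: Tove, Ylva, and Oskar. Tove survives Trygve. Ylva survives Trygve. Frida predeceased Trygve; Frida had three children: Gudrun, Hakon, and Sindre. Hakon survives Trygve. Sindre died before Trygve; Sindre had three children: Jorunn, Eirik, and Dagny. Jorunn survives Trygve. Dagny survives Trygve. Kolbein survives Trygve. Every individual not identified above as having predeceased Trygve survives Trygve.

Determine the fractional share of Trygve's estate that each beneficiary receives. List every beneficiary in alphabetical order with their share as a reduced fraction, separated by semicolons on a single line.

Dagny 2/225; Eirik 2/225; Gudrun 2/75; Hakon 2/75; Hallvard 3/5; Jorunn 2/225; Kolbein 2/25; Magnus 1/25; Oskar 1/75; Solveig 2/25; Tove 1/75; Vidar 2/25; Ylva 1/75

Hallvard, as surviving spouse, takes 3/5.
The remaining 2/5 passes to Trygve's descendants per stirpes.
The 2/5 is divided into 5 equal shares of 2/25 among Solveig, Vidar, Njord, Frida, Kolbein.
Solveig is living and takes 2/25.
Vidar is living and takes 2/25.
Njord predeceased; the 2/25 allotted to Njord's branch passes to Njord's issue by representation.
The 2/25 is divided into 2 equal shares of 1/25 among Magnus, Ingeborg.
Magnus is living and takes 1/25.
Ingeborg predeceased; the 1/25 allotted to Ingeborg's branch passes to Ingeborg's issue by representation.
The 1/25 is divided into 3 equal shares of 1/75 among Tove, Ylva, Oskar.
Tove is living and takes 1/75.
Ylva is living and takes 1/75.
Oskar is living and takes 1/75.
Frida predeceased; the 2/25 allotted to Frida's branch passes to Frida's issue by representation.
The 2/25 is divided into 3 equal shares of 2/75 among Gudrun, Hakon, Sindre.
Gudrun is living and takes 2/75.
Hakon is living and takes 2/75.
Sindre predeceased; the 2/75 allotted to Sindre's branch passes to Sindre's issue by representation.
The 2/75 is divided into 3 equal shares of 2/225 among Jorunn, Eirik, Dagny.
Jorunn is living and takes 2/225.
Eirik is living and takes 2/225.
Dagny is living and takes 2/225.
Kolbein is living and takes 2/25.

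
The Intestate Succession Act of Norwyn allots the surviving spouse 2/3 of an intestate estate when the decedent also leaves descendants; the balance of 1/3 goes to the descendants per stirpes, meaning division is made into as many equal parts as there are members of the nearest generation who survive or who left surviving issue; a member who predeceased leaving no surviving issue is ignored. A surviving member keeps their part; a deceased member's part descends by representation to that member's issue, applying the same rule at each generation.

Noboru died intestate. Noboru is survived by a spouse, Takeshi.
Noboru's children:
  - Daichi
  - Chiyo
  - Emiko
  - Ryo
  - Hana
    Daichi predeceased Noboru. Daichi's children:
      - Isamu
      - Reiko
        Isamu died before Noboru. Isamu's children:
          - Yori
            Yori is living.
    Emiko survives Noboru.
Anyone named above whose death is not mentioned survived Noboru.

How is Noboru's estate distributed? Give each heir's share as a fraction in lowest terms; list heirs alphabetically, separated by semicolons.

Takeshi, as surviving spouse, takes 2/3.
The remaining 1/3 passes to Noboru's descendants per stirpes.
The 1/3 is divided into 5 equal shares of 1/15 among Daichi, Chiyo, Emiko, Ryo, Hana.
Daichi predeceased; the 1/15 allotted to Daichi's branch passes to Daichi's issue by representation.
The 1/15 is divided into 2 equal shares of 1/30 among Isamu, Reiko.
Isamu predeceased; the 1/30 allotted to Isamu's branch passes to Isamu's issue by representation.
Yori is the sole taker at this level and receives the full 1/30.
Reiko is living and takes 1/30.
Chiyo is living and takes 1/15.
Emiko is living and takes 1/15.
Ryo is living and takes 1/15.
Hana is living and takes 1/15.

Chiyo 1/15; Emiko 1/15; Hana 1/15; Reiko 1/30; Ryo 1/15; Takeshi 2/3; Yori 1/30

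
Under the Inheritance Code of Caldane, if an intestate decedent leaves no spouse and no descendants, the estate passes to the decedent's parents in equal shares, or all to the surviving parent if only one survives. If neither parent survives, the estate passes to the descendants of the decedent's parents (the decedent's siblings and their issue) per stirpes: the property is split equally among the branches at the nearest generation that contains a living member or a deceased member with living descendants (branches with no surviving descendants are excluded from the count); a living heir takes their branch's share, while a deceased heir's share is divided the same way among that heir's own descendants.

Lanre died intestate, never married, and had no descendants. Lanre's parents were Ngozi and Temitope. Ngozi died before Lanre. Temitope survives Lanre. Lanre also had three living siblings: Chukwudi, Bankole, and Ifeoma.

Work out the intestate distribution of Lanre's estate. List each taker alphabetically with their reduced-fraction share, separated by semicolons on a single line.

Only one parent, Temitope, survives, so Temitope takes the entire estate. The siblings take nothing because a surviving parent has priority.

Temitope 1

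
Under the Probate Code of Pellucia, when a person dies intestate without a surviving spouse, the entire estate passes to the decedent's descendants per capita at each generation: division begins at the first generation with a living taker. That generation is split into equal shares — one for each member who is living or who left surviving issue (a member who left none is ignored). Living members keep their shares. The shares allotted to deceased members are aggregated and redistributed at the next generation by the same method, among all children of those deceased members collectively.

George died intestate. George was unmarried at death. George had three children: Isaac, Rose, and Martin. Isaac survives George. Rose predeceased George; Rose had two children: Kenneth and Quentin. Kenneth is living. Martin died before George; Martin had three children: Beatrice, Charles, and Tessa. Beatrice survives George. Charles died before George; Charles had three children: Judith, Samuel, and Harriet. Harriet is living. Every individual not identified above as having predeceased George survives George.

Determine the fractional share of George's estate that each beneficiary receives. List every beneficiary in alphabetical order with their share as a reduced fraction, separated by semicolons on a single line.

Beatrice 2/15; Harriet 2/45; Isaac 1/3; Judith 2/45; Kenneth 2/15; Quentin 2/15; Samuel 2/45; Tessa 2/15

There is no surviving spouse, so the entire estate passes to George's descendants per capita at each generation.
At generation 1 (Isaac, Rose, Martin) there are 3 shares of (1)/3 = 1/3 each.
Living: Isaac — each takes 1/3.
Deceased: Rose and Martin. Their combined 2/3 is pooled and carried to generation 2.
At generation 2 (Kenneth, Quentin, Beatrice, Charles, Tessa) there are 5 shares of (2/3)/5 = 2/15 each.
Living: Kenneth, Quentin, Beatrice, and Tessa — each takes 2/15.
Deceased: Charles. That 2/15 share is carried to generation 3.
At generation 3 (Judith, Samuel, Harriet) there are 3 shares of (2/15)/3 = 2/45 each.
Living: Judith, Samuel, and Harriet — each takes 2/45.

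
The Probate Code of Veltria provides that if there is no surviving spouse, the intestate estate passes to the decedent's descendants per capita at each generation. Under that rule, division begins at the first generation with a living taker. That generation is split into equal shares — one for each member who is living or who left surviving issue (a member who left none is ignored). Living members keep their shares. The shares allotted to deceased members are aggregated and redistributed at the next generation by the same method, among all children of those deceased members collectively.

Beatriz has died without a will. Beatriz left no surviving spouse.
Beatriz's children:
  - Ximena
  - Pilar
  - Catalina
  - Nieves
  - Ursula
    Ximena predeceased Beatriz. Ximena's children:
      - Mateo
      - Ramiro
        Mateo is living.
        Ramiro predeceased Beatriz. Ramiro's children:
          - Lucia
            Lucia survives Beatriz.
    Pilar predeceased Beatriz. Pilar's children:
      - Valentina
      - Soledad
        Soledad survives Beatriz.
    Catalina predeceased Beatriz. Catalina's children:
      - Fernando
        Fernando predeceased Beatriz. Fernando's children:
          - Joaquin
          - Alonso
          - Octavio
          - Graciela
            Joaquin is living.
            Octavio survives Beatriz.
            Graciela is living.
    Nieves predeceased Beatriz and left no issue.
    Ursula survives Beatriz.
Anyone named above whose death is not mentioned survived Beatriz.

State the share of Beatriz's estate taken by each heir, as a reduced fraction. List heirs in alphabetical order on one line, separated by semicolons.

There is no surviving spouse, so the entire estate passes to Beatriz's descendants per capita at each generation.
At generation 1 (Ximena, Pilar, Catalina, Ursula) there are 4 shares of (1)/4 = 1/4 each.
Living: Ursula — each takes 1/4.
Deceased: Ximena, Pilar, and Catalina. Their combined 3/4 is pooled and carried to generation 2.
At generation 2 (Mateo, Ramiro, Valentina, Soledad, Fernando) there are 5 shares of (3/4)/5 = 3/20 each.
Living: Mateo, Valentina, and Soledad — each takes 3/20.
Deceased: Ramiro and Fernando. Their combined 3/10 is pooled and carried to generation 3.
At generation 3 (Lucia, Joaquin, Alonso, Octavio, Graciela) there are 5 shares of (3/10)/5 = 3/50 each.
Living: Lucia, Joaquin, Alonso, Octavio, and Graciela — each takes 3/50.

Alonso 3/50; Graciela 3/50; Joaquin 3/50; Lucia 3/50; Mateo 3/20; Octavio 3/50; Soledad 3/20; Ursula 1/4; Valentina 3/20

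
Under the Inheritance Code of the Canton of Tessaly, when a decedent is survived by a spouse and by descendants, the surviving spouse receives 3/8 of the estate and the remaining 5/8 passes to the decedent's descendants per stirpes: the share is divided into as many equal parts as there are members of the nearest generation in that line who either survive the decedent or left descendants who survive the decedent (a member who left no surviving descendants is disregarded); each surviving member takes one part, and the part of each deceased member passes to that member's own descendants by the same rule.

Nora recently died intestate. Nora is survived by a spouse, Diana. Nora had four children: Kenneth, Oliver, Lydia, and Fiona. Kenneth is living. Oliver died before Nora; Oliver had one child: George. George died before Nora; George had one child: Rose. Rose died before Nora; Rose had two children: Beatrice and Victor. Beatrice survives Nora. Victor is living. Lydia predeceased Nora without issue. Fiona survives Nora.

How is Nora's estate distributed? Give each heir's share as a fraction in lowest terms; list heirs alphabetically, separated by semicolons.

Diana, as surviving spouse, takes 3/8.
The remaining 5/8 passes to Nora's descendants per stirpes.
Lydia left no surviving issue, so that branch lapses and is disregarded.
The 5/8 is divided into 3 equal shares of 5/24 among Kenneth, Oliver, Fiona.
Kenneth is living and takes 5/24.
Oliver predeceased; the 5/24 allotted to Oliver's branch passes to Oliver's issue by representation.
George's line is the sole branch at this level, so the full 5/24 passes to George's issue by representation.
Rose's line is the sole branch at this level, so the full 5/24 passes to Rose's issue by representation.
The 5/24 is divided into 2 equal shares of 5/48 among Beatrice, Victor.
Beatrice is living and takes 5/48.
Victor is living and takes 5/48.
Fiona is living and takes 5/24.

Beatrice 5/48; Diana 3/8; Fiona 5/24; Kenneth 5/24; Victor 5/48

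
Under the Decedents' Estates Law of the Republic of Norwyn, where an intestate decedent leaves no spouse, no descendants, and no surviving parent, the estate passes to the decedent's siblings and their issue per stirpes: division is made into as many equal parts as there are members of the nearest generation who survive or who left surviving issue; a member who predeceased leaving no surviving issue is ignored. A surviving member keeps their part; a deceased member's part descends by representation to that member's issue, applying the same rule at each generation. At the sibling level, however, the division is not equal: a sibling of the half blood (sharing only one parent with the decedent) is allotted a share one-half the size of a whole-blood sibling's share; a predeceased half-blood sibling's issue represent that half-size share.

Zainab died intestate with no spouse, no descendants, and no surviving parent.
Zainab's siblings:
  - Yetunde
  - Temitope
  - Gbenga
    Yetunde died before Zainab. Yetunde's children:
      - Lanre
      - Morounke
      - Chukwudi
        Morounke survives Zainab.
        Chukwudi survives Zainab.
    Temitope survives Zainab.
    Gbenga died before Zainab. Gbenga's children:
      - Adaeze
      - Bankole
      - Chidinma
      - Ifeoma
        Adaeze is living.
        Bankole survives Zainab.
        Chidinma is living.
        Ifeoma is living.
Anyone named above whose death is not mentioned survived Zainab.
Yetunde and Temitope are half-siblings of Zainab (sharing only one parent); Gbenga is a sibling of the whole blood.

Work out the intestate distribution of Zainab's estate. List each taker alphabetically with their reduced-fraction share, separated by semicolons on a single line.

Adaeze 1/8; Bankole 1/8; Chidinma 1/8; Chukwudi 1/12; Ifeoma 1/8; Lanre 1/12; Morounke 1/12; Temitope 1/4

No spouse, descendants, or parent survives, so the estate passes to Zainab's siblings per stirpes.
Half-blood siblings count for one-half the weight of whole-blood siblings at the initial division.
Dividing 1 in proportion to weights (total weight 2): Yetunde (weight 1/2) → 1/4; Temitope (weight 1/2) → 1/4; Gbenga (weight 1) → 1/2.
Yetunde predeceased; the 1/4 allotted to Yetunde's branch passes to Yetunde's issue by representation.
The 1/4 is divided into 3 equal shares of 1/12 among Lanre, Morounke, Chukwudi.
Lanre is living and takes 1/12.
Morounke is living and takes 1/12.
Chukwudi is living and takes 1/12.
Temitope is living and takes 1/4.
Gbenga predeceased; the 1/2 allotted to Gbenga's branch passes to Gbenga's issue by representation.
The 1/2 is divided into 4 equal shares of 1/8 among Adaeze, Bankole, Chidinma, Ifeoma.
Adaeze is living and takes 1/8.
Bankole is living and takes 1/8.
Chidinma is living and takes 1/8.
Ifeoma is living and takes 1/8.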